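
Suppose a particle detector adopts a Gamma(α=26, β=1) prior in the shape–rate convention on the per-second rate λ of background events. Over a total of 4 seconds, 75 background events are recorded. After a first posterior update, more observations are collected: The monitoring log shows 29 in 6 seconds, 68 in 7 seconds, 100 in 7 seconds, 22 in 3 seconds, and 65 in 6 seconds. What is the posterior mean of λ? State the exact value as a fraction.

385/34

Total count 75 over total exposure 4 seconds.
After the first batch: Gamma(26 + 75, 1 + 4) = Gamma(101, 5).
Total count: 29 + 68 + 100 + 22 + 65 = 284.
Total exposure: 6 + 7 + 7 + 3 + 6 = 29 seconds.
After the second batch: Gamma(101 + 284, 5 + 29) = Gamma(385, 34).
Posterior mean = α'/β' = 385/34.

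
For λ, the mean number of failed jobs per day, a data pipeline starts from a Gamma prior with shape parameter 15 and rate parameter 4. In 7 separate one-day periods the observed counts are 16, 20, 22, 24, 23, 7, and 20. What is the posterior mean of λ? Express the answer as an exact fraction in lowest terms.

147/11

Total count: 16 + 20 + 22 + 24 + 23 + 7 + 20 = 132.
Total exposure: 7 days.
By Gamma–Poisson conjugacy, the posterior is Gamma(α + Σx, β + Σt) = Gamma(15 + 132, 4 + 7) = Gamma(147, 11).
Posterior mean = α'/β' = 147/11.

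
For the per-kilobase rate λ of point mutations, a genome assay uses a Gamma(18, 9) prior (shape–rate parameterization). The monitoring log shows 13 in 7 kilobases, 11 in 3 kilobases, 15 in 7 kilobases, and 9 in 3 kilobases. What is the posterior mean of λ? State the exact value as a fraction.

Total count: 13 + 11 + 15 + 9 = 48.
Total exposure: 7 + 3 + 7 + 3 = 20 kilobases.
The Gamma prior is conjugate for the Poisson rate, so λ | data ~ Gamma(18+48, 9+20) = Gamma(66, 29).
Posterior mean = α'/β' = 66/29.

66/29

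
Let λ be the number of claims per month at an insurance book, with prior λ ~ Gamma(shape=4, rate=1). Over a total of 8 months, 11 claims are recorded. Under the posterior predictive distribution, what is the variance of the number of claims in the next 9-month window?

30

Total count 11 over total exposure 8 months.
Gamma(α, β) with Poisson data over total exposure Σt gives posterior Gamma(α+Σx, β+Σt) = Gamma(15, 9).
The posterior predictive for a window of length T is Negative Binomial with variance T·α'·(β'+T)/β'² = 9·15·18/81 = 30.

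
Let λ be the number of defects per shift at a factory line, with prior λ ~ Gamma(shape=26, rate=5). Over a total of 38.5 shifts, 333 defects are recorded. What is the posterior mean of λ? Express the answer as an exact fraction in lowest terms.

718/87

Total count 333 over total exposure 38.5 shifts.
The Gamma prior is conjugate for the Poisson rate, so λ | data ~ Gamma(26+333, 5+38.5) = Gamma(359, 87/2).
Posterior mean = α'/β' = 359/(87/2) = 718/87.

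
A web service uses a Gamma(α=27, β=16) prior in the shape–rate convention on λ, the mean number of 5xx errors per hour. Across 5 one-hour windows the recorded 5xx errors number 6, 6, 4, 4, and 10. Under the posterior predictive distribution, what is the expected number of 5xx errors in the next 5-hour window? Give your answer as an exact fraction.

Total count: 6 + 6 + 4 + 4 + 10 = 30.
Total exposure: 5 hours.
Posterior: α' = 27 + 30 = 57, β' = 16 + 5 = 21.
Predictive mean over a 5-hour window = T·E[λ|data] = 5·57/21 = 95/7.

95/7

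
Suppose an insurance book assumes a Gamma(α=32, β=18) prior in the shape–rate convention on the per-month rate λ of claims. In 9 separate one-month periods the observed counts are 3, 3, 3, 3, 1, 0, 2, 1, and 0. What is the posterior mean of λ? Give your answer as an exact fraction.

16/9

Total count: 3 + 3 + 3 + 3 + 1 + 0 + 2 + 1 + 0 = 16.
Total exposure: 9 months.
The Gamma prior is conjugate for the Poisson rate, so λ | data ~ Gamma(32+16, 18+9) = Gamma(48, 27).
Posterior mean = α'/β' = 48/27 = 16/9.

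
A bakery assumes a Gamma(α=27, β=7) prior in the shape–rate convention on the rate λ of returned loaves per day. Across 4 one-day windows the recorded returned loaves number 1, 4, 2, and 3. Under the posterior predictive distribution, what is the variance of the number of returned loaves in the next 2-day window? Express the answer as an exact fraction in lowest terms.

Total count: 1 + 4 + 2 + 3 = 10.
Total exposure: 4 days.
By Gamma–Poisson conjugacy, the posterior is Gamma(α + Σx, β + Σt) = Gamma(27 + 10, 7 + 4) = Gamma(37, 11).
The posterior predictive for a window of length T is Negative Binomial with variance T·α'·(β'+T)/β'² = 2·37·13/121 = 962/121.

962/121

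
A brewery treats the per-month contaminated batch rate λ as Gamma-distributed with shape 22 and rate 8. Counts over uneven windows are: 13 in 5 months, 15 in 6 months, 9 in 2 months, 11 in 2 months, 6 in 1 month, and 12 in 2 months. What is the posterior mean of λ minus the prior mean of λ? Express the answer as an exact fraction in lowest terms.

33/52

Total count: 13 + 15 + 9 + 11 + 6 + 12 = 66.
Total exposure: 5 + 6 + 2 + 2 + 1 + 2 = 18 months.
Posterior: α' = 22 + 66 = 88, β' = 8 + 18 = 26.
Posterior mean = 88/26 = 44/13; prior mean = 22/8 = 11/4. Difference = 44/13 − 11/4 = 33/52.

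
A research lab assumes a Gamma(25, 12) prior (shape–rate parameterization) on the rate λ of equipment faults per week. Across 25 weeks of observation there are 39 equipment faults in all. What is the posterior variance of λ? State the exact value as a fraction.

64/1369

Total count 39 over total exposure 25 weeks.
By Gamma–Poisson conjugacy, the posterior is Gamma(α + Σx, β + Σt) = Gamma(25 + 39, 12 + 25) = Gamma(64, 37).
Posterior variance = α'/β'² = 64/1369.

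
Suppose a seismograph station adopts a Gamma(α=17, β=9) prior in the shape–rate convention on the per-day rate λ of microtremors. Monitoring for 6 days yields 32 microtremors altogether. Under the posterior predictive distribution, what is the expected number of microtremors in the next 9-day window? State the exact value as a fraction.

Total count 32 over total exposure 6 days.
Conjugate update: add total count to the shape and total exposure to the rate, giving Gamma(49, 15).
Predictive mean over a 9-day window = T·E[λ|data] = 9·49/15 = 147/5.

147/5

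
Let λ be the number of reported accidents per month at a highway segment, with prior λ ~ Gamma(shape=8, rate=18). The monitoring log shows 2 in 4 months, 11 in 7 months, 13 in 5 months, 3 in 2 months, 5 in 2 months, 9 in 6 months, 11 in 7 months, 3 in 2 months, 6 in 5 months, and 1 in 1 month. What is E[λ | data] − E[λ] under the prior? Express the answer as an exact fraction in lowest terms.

412/531

Total count: 2 + 11 + 13 + 3 + 5 + 9 + 11 + 3 + 6 + 1 = 64.
Total exposure: 4 + 7 + 5 + 2 + 2 + 6 + 7 + 2 + 5 + 1 = 41 months.
By Gamma–Poisson conjugacy, the posterior is Gamma(α + Σx, β + Σt) = Gamma(8 + 64, 18 + 41) = Gamma(72, 59).
Posterior mean = 72/59 = 72/59; prior mean = 8/18 = 4/9. Difference = 72/59 − 4/9 = 412/531.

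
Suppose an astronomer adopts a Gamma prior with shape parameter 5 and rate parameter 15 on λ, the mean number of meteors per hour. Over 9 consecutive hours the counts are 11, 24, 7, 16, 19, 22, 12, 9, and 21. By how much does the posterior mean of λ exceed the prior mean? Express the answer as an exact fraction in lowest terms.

23/4

Total count: 11 + 24 + 7 + 16 + 19 + 22 + 12 + 9 + 21 = 141.
Total exposure: 9 hours.
By Gamma–Poisson conjugacy, the posterior is Gamma(α + Σx, β + Σt) = Gamma(5 + 141, 15 + 9) = Gamma(146, 24).
Posterior mean = 146/24 = 73/12; prior mean = 5/15 = 1/3. Difference = 73/12 − 1/3 = 23/4.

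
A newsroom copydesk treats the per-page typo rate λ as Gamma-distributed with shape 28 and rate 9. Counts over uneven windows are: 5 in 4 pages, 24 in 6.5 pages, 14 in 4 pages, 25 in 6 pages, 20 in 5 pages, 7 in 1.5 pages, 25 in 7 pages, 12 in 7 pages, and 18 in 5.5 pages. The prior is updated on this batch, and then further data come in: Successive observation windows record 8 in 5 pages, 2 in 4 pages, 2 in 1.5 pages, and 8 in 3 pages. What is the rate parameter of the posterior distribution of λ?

Total count: 5 + 24 + 14 + 25 + 20 + 7 + 25 + 12 + 18 = 150.
Total exposure: 4 + 6.5 + 4 + 6 + 5 + 1.5 + 7 + 7 + 5.5 = 46.5 pages.
After the first batch: Gamma(28 + 150, 9 + 46.5) = Gamma(178, 111/2).
Total count: 8 + 2 + 2 + 8 = 20.
Total exposure: 5 + 4 + 1.5 + 3 = 13.5 pages.
After the second batch: Gamma(178 + 20, 111/2 + 13.5) = Gamma(198, 69).

69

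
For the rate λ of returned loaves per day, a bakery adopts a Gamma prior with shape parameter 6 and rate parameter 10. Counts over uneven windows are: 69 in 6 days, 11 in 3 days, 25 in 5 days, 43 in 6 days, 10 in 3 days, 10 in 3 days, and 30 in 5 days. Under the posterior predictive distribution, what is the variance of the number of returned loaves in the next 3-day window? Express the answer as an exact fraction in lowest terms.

26928/1681

Total count: 69 + 11 + 25 + 43 + 10 + 10 + 30 = 198.
Total exposure: 6 + 3 + 5 + 6 + 3 + 3 + 5 = 31 days.
Conjugate update: add total count to the shape and total exposure to the rate, giving Gamma(204, 41).
The posterior predictive for a window of length T is Negative Binomial with variance T·α'·(β'+T)/β'² = 3·204·44/1681 = 26928/1681.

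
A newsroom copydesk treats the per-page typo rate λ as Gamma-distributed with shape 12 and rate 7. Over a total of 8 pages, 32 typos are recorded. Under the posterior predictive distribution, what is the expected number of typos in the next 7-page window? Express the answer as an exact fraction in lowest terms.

Total count 32 over total exposure 8 pages.
By Gamma–Poisson conjugacy, the posterior is Gamma(α + Σx, β + Σt) = Gamma(12 + 32, 7 + 8) = Gamma(44, 15).
Predictive mean over a 7-page window = T·E[λ|data] = 7·44/15 = 308/15.

308/15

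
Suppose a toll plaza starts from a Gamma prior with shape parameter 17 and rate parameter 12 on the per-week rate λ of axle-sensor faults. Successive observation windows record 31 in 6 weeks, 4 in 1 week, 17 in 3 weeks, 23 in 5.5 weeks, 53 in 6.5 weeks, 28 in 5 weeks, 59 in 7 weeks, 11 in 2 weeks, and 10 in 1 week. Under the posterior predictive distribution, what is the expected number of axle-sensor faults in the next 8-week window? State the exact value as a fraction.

2024/49

Total count: 31 + 4 + 17 + 23 + 53 + 28 + 59 + 11 + 10 = 236.
Total exposure: 6 + 1 + 3 + 5.5 + 6.5 + 5 + 7 + 2 + 1 = 37 weeks.
Gamma(α, β) with Poisson data over total exposure Σt gives posterior Gamma(α+Σx, β+Σt) = Gamma(253, 49).
Predictive mean over an 8-week window = T·E[λ|data] = 8·253/49 = 2024/49.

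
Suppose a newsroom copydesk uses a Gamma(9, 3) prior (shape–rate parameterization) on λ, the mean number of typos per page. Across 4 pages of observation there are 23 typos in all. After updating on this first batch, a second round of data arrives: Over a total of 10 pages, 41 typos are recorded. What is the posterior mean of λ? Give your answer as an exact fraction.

73/17

Total count 23 over total exposure 4 pages.
After the first batch: Gamma(9 + 23, 3 + 4) = Gamma(32, 7).
Total count 41 over total exposure 10 pages.
After the second batch: Gamma(32 + 41, 7 + 10) = Gamma(73, 17).
Posterior mean = α'/β' = 73/17.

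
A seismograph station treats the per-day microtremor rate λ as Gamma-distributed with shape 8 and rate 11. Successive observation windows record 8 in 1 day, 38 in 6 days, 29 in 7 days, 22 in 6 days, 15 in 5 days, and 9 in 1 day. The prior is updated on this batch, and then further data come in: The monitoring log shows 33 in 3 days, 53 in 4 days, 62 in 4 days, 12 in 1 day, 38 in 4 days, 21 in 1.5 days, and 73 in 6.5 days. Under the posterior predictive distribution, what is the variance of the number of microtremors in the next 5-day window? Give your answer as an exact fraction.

Total count: 8 + 38 + 29 + 22 + 15 + 9 = 121.
Total exposure: 1 + 6 + 7 + 6 + 5 + 1 = 26 days.
After the first batch: Gamma(8 + 121, 11 + 26) = Gamma(129, 37).
Total count: 33 + 53 + 62 + 12 + 38 + 21 + 73 = 292.
Total exposure: 3 + 4 + 4 + 1 + 4 + 1.5 + 6.5 = 24 days.
After the second batch: Gamma(129 + 292, 37 + 24) = Gamma(421, 61).
The posterior predictive for a window of length T is Negative Binomial with variance T·α'·(β'+T)/β'² = 5·421·66/3721 = 138930/3721.

138930/3721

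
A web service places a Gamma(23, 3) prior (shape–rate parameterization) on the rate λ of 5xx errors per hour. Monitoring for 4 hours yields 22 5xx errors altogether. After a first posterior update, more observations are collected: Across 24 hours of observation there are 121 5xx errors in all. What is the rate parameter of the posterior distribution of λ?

Total count 22 over total exposure 4 hours.
After the first batch: Gamma(23 + 22, 3 + 4) = Gamma(45, 7).
Total count 121 over total exposure 24 hours.
After the second batch: Gamma(45 + 121, 7 + 24) = Gamma(166, 31).

31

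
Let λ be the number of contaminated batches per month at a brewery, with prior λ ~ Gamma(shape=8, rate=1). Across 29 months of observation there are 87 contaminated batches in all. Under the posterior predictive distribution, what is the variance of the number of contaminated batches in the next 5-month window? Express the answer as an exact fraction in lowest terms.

Total count 87 over total exposure 29 months.
Posterior: α' = 8 + 87 = 95, β' = 1 + 29 = 30.
The posterior predictive for a window of length T is Negative Binomial with variance T·α'·(β'+T)/β'² = 5·95·35/900 = 665/36.

665/36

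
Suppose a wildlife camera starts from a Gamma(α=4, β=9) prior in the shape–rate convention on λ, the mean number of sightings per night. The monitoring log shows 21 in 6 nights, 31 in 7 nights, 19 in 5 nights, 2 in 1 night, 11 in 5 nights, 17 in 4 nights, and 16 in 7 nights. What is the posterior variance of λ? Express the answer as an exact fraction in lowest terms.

1/16

Total count: 21 + 31 + 19 + 2 + 11 + 17 + 16 = 117.
Total exposure: 6 + 7 + 5 + 1 + 5 + 4 + 7 = 35 nights.
By Gamma–Poisson conjugacy, the posterior is Gamma(α + Σx, β + Σt) = Gamma(4 + 117, 9 + 35) = Gamma(121, 44).
Posterior variance = α'/β'² = 121/1936 = 1/16.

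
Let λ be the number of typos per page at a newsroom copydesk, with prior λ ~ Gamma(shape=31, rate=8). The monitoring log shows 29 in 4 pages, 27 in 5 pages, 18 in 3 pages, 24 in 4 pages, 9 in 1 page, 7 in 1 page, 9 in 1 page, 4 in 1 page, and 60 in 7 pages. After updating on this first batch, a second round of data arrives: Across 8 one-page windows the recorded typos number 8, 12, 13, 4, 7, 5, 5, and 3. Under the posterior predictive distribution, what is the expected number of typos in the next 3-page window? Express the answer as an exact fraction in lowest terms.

Total count: 29 + 27 + 18 + 24 + 9 + 7 + 9 + 4 + 60 = 187.
Total exposure: 4 + 5 + 3 + 4 + 1 + 1 + 1 + 1 + 7 = 27 pages.
After the first batch: Gamma(31 + 187, 8 + 27) = Gamma(218, 35).
Total count: 8 + 12 + 13 + 4 + 7 + 5 + 5 + 3 = 57.
Total exposure: 8 pages.
After the second batch: Gamma(218 + 57, 35 + 8) = Gamma(275, 43).
Predictive mean over a 3-page window = T·E[λ|data] = 3·275/43 = 825/43.

825/43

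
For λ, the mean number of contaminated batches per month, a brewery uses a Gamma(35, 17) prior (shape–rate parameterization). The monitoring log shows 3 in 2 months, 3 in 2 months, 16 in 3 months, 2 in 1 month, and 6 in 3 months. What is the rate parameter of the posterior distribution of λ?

28

Total count: 3 + 3 + 16 + 2 + 6 = 30.
Total exposure: 2 + 2 + 3 + 1 + 3 = 11 months.
Conjugate update: add total count to the shape and total exposure to the rate, giving Gamma(65, 28).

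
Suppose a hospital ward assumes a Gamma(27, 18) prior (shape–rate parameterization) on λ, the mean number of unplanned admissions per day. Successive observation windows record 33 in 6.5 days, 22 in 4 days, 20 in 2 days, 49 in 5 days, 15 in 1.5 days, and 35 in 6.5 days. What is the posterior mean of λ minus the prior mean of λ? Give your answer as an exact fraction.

181/58

Total count: 33 + 22 + 20 + 49 + 15 + 35 = 174.
Total exposure: 6.5 + 4 + 2 + 5 + 1.5 + 6.5 = 25.5 days.
The Gamma prior is conjugate for the Poisson rate, so λ | data ~ Gamma(27+174, 18+25.5) = Gamma(201, 87/2).
Posterior mean = 201/(87/2) = 134/29; prior mean = 27/18 = 3/2. Difference = 134/29 − 3/2 = 181/58.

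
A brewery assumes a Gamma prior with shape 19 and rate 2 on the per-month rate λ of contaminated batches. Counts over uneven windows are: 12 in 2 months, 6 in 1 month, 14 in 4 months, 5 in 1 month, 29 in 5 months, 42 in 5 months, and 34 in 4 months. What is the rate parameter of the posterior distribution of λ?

Total count: 12 + 6 + 14 + 5 + 29 + 42 + 34 = 142.
Total exposure: 2 + 1 + 4 + 1 + 5 + 5 + 4 = 22 months.
Conjugate update: add total count to the shape and total exposure to the rate, giving Gamma(161, 24).

24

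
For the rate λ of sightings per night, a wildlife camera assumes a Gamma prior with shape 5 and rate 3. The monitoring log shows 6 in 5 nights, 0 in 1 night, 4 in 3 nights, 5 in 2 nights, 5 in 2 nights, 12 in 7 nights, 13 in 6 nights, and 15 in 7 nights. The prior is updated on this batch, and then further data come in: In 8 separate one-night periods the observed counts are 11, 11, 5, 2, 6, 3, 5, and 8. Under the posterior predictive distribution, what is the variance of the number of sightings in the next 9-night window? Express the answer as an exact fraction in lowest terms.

13833/484

Total count: 6 + 0 + 4 + 5 + 5 + 12 + 13 + 15 = 60.
Total exposure: 5 + 1 + 3 + 2 + 2 + 7 + 6 + 7 = 33 nights.
After the first batch: Gamma(5 + 60, 3 + 33) = Gamma(65, 36).
Total count: 11 + 11 + 5 + 2 + 6 + 3 + 5 + 8 = 51.
Total exposure: 8 nights.
After the second batch: Gamma(65 + 51, 36 + 8) = Gamma(116, 44).
The posterior predictive for a window of length T is Negative Binomial with variance T·α'·(β'+T)/β'² = 9·116·53/1936 = 13833/484.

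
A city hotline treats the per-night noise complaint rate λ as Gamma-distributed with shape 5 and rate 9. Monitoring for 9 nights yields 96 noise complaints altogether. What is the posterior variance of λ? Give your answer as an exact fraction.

101/324

Total count 96 over total exposure 9 nights.
Gamma(α, β) with Poisson data over total exposure Σt gives posterior Gamma(α+Σx, β+Σt) = Gamma(101, 18).
Posterior variance = α'/β'² = 101/324.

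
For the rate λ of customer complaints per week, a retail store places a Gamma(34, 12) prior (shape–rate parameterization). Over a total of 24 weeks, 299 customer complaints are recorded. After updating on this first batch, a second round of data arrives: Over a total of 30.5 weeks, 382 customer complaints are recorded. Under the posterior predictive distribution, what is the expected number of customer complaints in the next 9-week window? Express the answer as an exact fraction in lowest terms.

Total count 299 over total exposure 24 weeks.
After the first batch: Gamma(34 + 299, 12 + 24) = Gamma(333, 36).
Total count 382 over total exposure 30.5 weeks.
After the second batch: Gamma(333 + 382, 36 + 30.5) = Gamma(715, 133/2).
Predictive mean over a 9-week window = T·E[λ|data] = 9·715/(133/2) = 12870/133.

12870/133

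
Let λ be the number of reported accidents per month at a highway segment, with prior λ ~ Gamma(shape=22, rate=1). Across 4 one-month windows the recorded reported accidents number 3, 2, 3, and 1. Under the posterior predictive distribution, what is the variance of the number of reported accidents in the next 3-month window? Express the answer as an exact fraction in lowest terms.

Total count: 3 + 2 + 3 + 1 = 9.
Total exposure: 4 months.
Gamma(α, β) with Poisson data over total exposure Σt gives posterior Gamma(α+Σx, β+Σt) = Gamma(31, 5).
The posterior predictive for a window of length T is Negative Binomial with variance T·α'·(β'+T)/β'² = 3·31·8/25 = 744/25.

744/25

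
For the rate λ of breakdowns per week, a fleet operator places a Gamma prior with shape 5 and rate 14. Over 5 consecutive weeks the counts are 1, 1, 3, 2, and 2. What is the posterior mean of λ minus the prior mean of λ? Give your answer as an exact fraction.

Total count: 1 + 1 + 3 + 2 + 2 = 9.
Total exposure: 5 weeks.
By Gamma–Poisson conjugacy, the posterior is Gamma(α + Σx, β + Σt) = Gamma(5 + 9, 14 + 5) = Gamma(14, 19).
Posterior mean = 14/19 = 14/19; prior mean = 5/14 = 5/14. Difference = 14/19 − 5/14 = 101/266.

101/266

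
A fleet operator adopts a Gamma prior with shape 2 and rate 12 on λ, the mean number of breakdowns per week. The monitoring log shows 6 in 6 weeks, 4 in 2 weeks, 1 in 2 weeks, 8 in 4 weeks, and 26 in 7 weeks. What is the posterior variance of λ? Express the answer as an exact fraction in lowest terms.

Total count: 6 + 4 + 1 + 8 + 26 = 45.
Total exposure: 6 + 2 + 2 + 4 + 7 = 21 weeks.
By Gamma–Poisson conjugacy, the posterior is Gamma(α + Σx, β + Σt) = Gamma(2 + 45, 12 + 21) = Gamma(47, 33).
Posterior variance = α'/β'² = 47/1089.

47/1089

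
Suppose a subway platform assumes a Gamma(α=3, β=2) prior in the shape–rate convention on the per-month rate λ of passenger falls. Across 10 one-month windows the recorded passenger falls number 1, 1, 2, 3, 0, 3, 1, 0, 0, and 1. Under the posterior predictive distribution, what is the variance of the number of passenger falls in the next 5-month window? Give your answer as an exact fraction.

425/48

Total count: 1 + 1 + 2 + 3 + 0 + 3 + 1 + 0 + 0 + 1 = 12.
Total exposure: 10 months.
By Gamma–Poisson conjugacy, the posterior is Gamma(α + Σx, β + Σt) = Gamma(3 + 12, 2 + 10) = Gamma(15, 12).
The posterior predictive for a window of length T is Negative Binomial with variance T·α'·(β'+T)/β'² = 5·15·17/144 = 425/48.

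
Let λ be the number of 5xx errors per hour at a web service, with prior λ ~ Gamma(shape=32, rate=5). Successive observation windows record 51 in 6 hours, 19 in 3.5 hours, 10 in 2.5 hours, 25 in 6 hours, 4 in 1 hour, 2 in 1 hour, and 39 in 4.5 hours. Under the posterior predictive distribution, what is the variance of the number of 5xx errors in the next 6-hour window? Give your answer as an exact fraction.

155064/3481

Total count: 51 + 19 + 10 + 25 + 4 + 2 + 39 = 150.
Total exposure: 6 + 3.5 + 2.5 + 6 + 1 + 1 + 4.5 = 24.5 hours.
Posterior: α' = 32 + 150 = 182, β' = 5 + 24.5 = 59/2.
The posterior predictive for a window of length T is Negative Binomial with variance T·α'·(β'+T)/β'² = 6·182·(71/2)/(3481/4) = 155064/3481.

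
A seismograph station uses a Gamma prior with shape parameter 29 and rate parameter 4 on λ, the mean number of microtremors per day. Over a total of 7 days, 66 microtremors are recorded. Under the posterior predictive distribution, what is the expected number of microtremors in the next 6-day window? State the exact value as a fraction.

Total count 66 over total exposure 7 days.
By Gamma–Poisson conjugacy, the posterior is Gamma(α + Σx, β + Σt) = Gamma(29 + 66, 4 + 7) = Gamma(95, 11).
Predictive mean over a 6-day window = T·E[λ|data] = 6·95/11 = 570/11.

570/11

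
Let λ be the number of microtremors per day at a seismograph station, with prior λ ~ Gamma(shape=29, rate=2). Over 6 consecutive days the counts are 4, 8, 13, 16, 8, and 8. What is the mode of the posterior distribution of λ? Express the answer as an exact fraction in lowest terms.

85/8

Total count: 4 + 8 + 13 + 16 + 8 + 8 = 57.
Total exposure: 6 days.
By Gamma–Poisson conjugacy, the posterior is Gamma(α + Σx, β + Σt) = Gamma(29 + 57, 2 + 6) = Gamma(86, 8).
Posterior mode = (α'−1)/β' = 85/8.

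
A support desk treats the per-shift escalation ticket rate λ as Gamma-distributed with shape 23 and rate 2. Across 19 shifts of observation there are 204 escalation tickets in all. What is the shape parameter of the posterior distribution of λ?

227

Total count 204 over total exposure 19 shifts.
Posterior: α' = 23 + 204 = 227, β' = 2 + 19 = 21.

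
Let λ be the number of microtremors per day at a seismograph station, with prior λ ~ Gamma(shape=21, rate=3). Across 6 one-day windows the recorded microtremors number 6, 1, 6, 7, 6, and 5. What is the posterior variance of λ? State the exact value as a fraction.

Total count: 6 + 1 + 6 + 7 + 6 + 5 = 31.
Total exposure: 6 days.
By Gamma–Poisson conjugacy, the posterior is Gamma(α + Σx, β + Σt) = Gamma(21 + 31, 3 + 6) = Gamma(52, 9).
Posterior variance = α'/β'² = 52/81.

52/81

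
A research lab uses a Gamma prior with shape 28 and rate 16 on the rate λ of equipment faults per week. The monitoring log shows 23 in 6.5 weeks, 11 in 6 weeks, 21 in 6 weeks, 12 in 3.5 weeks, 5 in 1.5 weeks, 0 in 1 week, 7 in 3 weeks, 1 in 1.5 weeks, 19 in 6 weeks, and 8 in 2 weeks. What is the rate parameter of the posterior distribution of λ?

Total count: 23 + 11 + 21 + 12 + 5 + 0 + 7 + 1 + 19 + 8 = 107.
Total exposure: 6.5 + 6 + 6 + 3.5 + 1.5 + 1 + 3 + 1.5 + 6 + 2 = 37 weeks.
The Gamma prior is conjugate for the Poisson rate, so λ | data ~ Gamma(28+107, 16+37) = Gamma(135, 53).

53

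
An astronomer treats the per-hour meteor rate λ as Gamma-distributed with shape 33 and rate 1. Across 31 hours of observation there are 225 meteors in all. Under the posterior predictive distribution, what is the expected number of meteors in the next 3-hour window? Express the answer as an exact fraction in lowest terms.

387/16

Total count 225 over total exposure 31 hours.
By Gamma–Poisson conjugacy, the posterior is Gamma(α + Σx, β + Σt) = Gamma(33 + 225, 1 + 31) = Gamma(258, 32).
Predictive mean over a 3-hour window = T·E[λ|data] = 3·258/32 = 387/16.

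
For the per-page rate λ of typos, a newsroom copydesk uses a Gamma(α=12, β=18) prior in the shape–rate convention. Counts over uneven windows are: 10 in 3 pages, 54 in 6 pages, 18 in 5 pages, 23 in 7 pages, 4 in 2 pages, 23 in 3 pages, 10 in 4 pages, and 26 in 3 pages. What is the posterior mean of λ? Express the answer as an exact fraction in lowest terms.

60/17

Total count: 10 + 54 + 18 + 23 + 4 + 23 + 10 + 26 = 168.
Total exposure: 3 + 6 + 5 + 7 + 2 + 3 + 4 + 3 = 33 pages.
The Gamma prior is conjugate for the Poisson rate, so λ | data ~ Gamma(12+168, 18+33) = Gamma(180, 51).
Posterior mean = α'/β' = 180/51 = 60/17.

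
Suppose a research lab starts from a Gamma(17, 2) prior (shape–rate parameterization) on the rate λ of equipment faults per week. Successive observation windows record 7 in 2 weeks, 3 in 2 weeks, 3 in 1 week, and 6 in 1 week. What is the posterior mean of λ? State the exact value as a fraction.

9/2

Total count: 7 + 3 + 3 + 6 = 19.
Total exposure: 2 + 2 + 1 + 1 = 6 weeks.
By Gamma–Poisson conjugacy, the posterior is Gamma(α + Σx, β + Σt) = Gamma(17 + 19, 2 + 6) = Gamma(36, 8).
Posterior mean = α'/β' = 36/8 = 9/2.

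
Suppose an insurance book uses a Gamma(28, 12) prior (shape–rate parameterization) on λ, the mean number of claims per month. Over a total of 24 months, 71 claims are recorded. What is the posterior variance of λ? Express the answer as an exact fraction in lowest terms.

Total count 71 over total exposure 24 months.
Posterior: α' = 28 + 71 = 99, β' = 12 + 24 = 36.
Posterior variance = α'/β'² = 99/1296 = 11/144.

11/144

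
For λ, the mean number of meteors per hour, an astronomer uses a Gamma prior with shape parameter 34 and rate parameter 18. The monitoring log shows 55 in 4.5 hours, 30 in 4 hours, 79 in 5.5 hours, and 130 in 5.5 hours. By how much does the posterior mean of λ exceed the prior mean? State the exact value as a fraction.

1543/225

Total count: 55 + 30 + 79 + 130 = 294.
Total exposure: 4.5 + 4 + 5.5 + 5.5 = 19.5 hours.
The Gamma prior is conjugate for the Poisson rate, so λ | data ~ Gamma(34+294, 18+19.5) = Gamma(328, 75/2).
Posterior mean = 328/(75/2) = 656/75; prior mean = 34/18 = 17/9. Difference = 656/75 − 17/9 = 1543/225.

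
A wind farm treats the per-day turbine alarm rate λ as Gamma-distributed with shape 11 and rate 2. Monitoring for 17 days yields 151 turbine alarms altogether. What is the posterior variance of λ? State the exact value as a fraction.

162/361

Total count 151 over total exposure 17 days.
Conjugate update: add total count to the shape and total exposure to the rate, giving Gamma(162, 19).
Posterior variance = α'/β'² = 162/361.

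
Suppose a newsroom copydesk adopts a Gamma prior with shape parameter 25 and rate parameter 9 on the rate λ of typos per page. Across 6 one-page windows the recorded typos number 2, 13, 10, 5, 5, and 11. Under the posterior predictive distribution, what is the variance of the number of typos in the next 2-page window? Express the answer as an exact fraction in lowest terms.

Total count: 2 + 13 + 10 + 5 + 5 + 11 = 46.
Total exposure: 6 pages.
Conjugate update: add total count to the shape and total exposure to the rate, giving Gamma(71, 15).
The posterior predictive for a window of length T is Negative Binomial with variance T·α'·(β'+T)/β'² = 2·71·17/225 = 2414/225.

2414/225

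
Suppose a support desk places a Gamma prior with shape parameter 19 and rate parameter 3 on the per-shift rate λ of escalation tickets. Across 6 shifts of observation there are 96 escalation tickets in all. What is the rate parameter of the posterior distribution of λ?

9

Total count 96 over total exposure 6 shifts.
Posterior: α' = 19 + 96 = 115, β' = 3 + 6 = 9.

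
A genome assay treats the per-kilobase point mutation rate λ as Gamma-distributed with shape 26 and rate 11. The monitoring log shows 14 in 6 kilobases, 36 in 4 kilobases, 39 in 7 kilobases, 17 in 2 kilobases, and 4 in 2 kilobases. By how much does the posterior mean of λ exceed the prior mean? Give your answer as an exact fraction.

83/44

Total count: 14 + 36 + 39 + 17 + 4 = 110.
Total exposure: 6 + 4 + 7 + 2 + 2 = 21 kilobases.
Posterior: α' = 26 + 110 = 136, β' = 11 + 21 = 32.
Posterior mean = 136/32 = 17/4; prior mean = 26/11 = 26/11. Difference = 17/4 − 26/11 = 83/44.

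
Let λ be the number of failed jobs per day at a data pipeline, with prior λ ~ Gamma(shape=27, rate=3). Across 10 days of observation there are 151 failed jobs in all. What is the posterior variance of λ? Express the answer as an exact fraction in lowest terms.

178/169

Total count 151 over total exposure 10 days.
The Gamma prior is conjugate for the Poisson rate, so λ | data ~ Gamma(27+151, 3+10) = Gamma(178, 13).
Posterior variance = α'/β'² = 178/169.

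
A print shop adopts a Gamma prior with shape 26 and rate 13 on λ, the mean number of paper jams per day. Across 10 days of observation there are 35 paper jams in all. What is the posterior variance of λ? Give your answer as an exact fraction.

Total count 35 over total exposure 10 days.
Gamma(α, β) with Poisson data over total exposure Σt gives posterior Gamma(α+Σx, β+Σt) = Gamma(61, 23).
Posterior variance = α'/β'² = 61/529.

61/529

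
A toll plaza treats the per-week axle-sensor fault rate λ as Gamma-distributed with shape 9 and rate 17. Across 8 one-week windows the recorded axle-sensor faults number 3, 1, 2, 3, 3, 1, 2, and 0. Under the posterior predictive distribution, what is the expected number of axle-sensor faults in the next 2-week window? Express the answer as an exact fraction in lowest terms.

48/25

Total count: 3 + 1 + 2 + 3 + 3 + 1 + 2 + 0 = 15.
Total exposure: 8 weeks.
The Gamma prior is conjugate for the Poisson rate, so λ | data ~ Gamma(9+15, 17+8) = Gamma(24, 25).
Predictive mean over a 2-week window = T·E[λ|data] = 2·24/25 = 48/25.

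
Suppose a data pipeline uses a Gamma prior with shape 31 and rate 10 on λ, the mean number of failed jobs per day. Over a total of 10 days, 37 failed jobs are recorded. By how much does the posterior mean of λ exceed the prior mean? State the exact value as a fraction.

Total count 37 over total exposure 10 days.
Posterior: α' = 31 + 37 = 68, β' = 10 + 10 = 20.
Posterior mean = 68/20 = 17/5; prior mean = 31/10 = 31/10. Difference = 17/5 − 31/10 = 3/10.

3/10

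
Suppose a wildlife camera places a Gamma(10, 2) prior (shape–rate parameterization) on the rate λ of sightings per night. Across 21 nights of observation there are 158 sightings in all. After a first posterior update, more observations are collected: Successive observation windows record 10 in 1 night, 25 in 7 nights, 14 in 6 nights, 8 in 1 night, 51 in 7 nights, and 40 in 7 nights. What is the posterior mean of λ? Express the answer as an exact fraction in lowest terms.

79/13

Total count 158 over total exposure 21 nights.
After the first batch: Gamma(10 + 158, 2 + 21) = Gamma(168, 23).
Total count: 10 + 25 + 14 + 8 + 51 + 40 = 148.
Total exposure: 1 + 7 + 6 + 1 + 7 + 7 = 29 nights.
After the second batch: Gamma(168 + 148, 23 + 29) = Gamma(316, 52).
Posterior mean = α'/β' = 316/52 = 79/13.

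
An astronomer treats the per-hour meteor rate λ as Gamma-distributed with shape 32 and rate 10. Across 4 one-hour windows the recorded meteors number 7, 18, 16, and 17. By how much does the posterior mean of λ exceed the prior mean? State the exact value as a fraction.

Total count: 7 + 18 + 16 + 17 = 58.
Total exposure: 4 hours.
Posterior: α' = 32 + 58 = 90, β' = 10 + 4 = 14.
Posterior mean = 90/14 = 45/7; prior mean = 32/10 = 16/5. Difference = 45/7 − 16/5 = 113/35.

113/35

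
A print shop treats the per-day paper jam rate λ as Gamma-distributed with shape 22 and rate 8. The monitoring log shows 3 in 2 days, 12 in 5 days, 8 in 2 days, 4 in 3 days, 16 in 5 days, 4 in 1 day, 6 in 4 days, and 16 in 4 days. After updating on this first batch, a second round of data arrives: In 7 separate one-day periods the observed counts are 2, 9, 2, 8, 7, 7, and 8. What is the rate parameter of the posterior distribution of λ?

41

Total count: 3 + 12 + 8 + 4 + 16 + 4 + 6 + 16 = 69.
Total exposure: 2 + 5 + 2 + 3 + 5 + 1 + 4 + 4 = 26 days.
After the first batch: Gamma(22 + 69, 8 + 26) = Gamma(91, 34).
Total count: 2 + 9 + 2 + 8 + 7 + 7 + 8 = 43.
Total exposure: 7 days.
After the second batch: Gamma(91 + 43, 34 + 7) = Gamma(134, 41).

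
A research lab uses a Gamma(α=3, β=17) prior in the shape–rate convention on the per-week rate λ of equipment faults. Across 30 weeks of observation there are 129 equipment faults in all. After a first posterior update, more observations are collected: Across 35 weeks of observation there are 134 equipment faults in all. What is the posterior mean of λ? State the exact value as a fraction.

133/41

Total count 129 over total exposure 30 weeks.
After the first batch: Gamma(3 + 129, 17 + 30) = Gamma(132, 47).
Total count 134 over total exposure 35 weeks.
After the second batch: Gamma(132 + 134, 47 + 35) = Gamma(266, 82).
Posterior mean = α'/β' = 266/82 = 133/41.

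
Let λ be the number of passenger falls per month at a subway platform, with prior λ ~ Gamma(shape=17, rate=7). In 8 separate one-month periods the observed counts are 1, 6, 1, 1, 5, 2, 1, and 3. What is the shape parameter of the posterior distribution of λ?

37

Total count: 1 + 6 + 1 + 1 + 5 + 2 + 1 + 3 = 20.
Total exposure: 8 months.
Gamma(α, β) with Poisson data over total exposure Σt gives posterior Gamma(α+Σx, β+Σt) = Gamma(37, 15).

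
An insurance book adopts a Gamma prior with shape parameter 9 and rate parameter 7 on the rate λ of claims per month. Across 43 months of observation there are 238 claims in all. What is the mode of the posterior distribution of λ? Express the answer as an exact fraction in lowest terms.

123/25

Total count 238 over total exposure 43 months.
The Gamma prior is conjugate for the Poisson rate, so λ | data ~ Gamma(9+238, 7+43) = Gamma(247, 50).
Posterior mode = (α'−1)/β' = 246/50 = 123/25.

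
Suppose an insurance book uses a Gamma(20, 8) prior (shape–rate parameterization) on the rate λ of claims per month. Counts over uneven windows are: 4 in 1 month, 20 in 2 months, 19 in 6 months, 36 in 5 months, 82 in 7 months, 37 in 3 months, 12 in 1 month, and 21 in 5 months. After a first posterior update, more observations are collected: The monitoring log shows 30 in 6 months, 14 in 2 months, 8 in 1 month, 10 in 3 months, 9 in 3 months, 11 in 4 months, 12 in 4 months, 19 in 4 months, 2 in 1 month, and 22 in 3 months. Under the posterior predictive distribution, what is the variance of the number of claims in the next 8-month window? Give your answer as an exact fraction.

Total count: 4 + 20 + 19 + 36 + 82 + 37 + 12 + 21 = 231.
Total exposure: 1 + 2 + 6 + 5 + 7 + 3 + 1 + 5 = 30 months.
After the first batch: Gamma(20 + 231, 8 + 30) = Gamma(251, 38).
Total count: 30 + 14 + 8 + 10 + 9 + 11 + 12 + 19 + 2 + 22 = 137.
Total exposure: 6 + 2 + 1 + 3 + 3 + 4 + 4 + 4 + 1 + 3 = 31 months.
After the second batch: Gamma(251 + 137, 38 + 31) = Gamma(388, 69).
The posterior predictive for a window of length T is Negative Binomial with variance T·α'·(β'+T)/β'² = 8·388·77/4761 = 239008/4761.

239008/4761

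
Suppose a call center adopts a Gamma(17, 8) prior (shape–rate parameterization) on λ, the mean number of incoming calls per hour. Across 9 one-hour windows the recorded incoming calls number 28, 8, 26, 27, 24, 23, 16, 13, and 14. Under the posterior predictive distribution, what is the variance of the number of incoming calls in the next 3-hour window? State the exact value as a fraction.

Total count: 28 + 8 + 26 + 27 + 24 + 23 + 16 + 13 + 14 = 179.
Total exposure: 9 hours.
The Gamma prior is conjugate for the Poisson rate, so λ | data ~ Gamma(17+179, 8+9) = Gamma(196, 17).
The posterior predictive for a window of length T is Negative Binomial with variance T·α'·(β'+T)/β'² = 3·196·20/289 = 11760/289.

11760/289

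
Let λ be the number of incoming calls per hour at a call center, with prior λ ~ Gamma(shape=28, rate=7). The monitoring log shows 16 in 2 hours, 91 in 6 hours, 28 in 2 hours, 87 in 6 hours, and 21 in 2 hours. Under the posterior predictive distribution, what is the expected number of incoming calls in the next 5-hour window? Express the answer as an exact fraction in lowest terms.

271/5

Total count: 16 + 91 + 28 + 87 + 21 = 243.
Total exposure: 2 + 6 + 2 + 6 + 2 = 18 hours.
Gamma(α, β) with Poisson data over total exposure Σt gives posterior Gamma(α+Σx, β+Σt) = Gamma(271, 25).
Predictive mean over a 5-hour window = T·E[λ|data] = 5·271/25 = 271/5.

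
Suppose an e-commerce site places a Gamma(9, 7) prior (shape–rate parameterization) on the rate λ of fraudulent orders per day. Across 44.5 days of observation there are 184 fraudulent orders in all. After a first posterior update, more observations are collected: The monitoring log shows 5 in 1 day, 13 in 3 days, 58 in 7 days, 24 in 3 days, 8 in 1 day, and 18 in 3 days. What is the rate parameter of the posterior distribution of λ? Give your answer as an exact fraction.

139/2

Total count 184 over total exposure 44.5 days.
After the first batch: Gamma(9 + 184, 7 + 44.5) = Gamma(193, 103/2).
Total count: 5 + 13 + 58 + 24 + 8 + 18 = 126.
Total exposure: 1 + 3 + 7 + 3 + 1 + 3 = 18 days.
After the second batch: Gamma(193 + 126, 103/2 + 18) = Gamma(319, 139/2).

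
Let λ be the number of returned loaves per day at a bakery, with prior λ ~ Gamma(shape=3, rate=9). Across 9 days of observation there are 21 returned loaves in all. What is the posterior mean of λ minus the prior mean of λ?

1

Total count 21 over total exposure 9 days.
Conjugate update: add total count to the shape and total exposure to the rate, giving Gamma(24, 18).
Posterior mean = 24/18 = 4/3; prior mean = 3/9 = 1/3. Difference = 4/3 − 1/3 = 1.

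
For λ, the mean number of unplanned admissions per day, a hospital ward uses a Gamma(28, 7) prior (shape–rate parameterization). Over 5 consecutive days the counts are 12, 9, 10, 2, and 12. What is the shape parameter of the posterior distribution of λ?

73

Total count: 12 + 9 + 10 + 2 + 12 = 45.
Total exposure: 5 days.
Conjugate update: add total count to the shape and total exposure to the rate, giving Gamma(73, 12).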